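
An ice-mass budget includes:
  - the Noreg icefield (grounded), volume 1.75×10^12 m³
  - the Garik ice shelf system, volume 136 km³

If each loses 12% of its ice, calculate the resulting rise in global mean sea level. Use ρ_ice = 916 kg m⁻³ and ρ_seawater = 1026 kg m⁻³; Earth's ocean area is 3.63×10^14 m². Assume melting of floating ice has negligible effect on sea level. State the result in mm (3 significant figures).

Noreg: 0.12 × 1.75×10^12 m³ × (916/1026) = 1.875×10^11 m³ of water.
The Garik ice shelf system is floating and already displaces its own weight of water, so its melt adds essentially nothing to sea level.
Total added water ≈ 1.875×10^11 m³ over 3.63×10^14 m² → Δh = 5.16×10^-4 m = 0.516 mm.

≈ 0.516 mm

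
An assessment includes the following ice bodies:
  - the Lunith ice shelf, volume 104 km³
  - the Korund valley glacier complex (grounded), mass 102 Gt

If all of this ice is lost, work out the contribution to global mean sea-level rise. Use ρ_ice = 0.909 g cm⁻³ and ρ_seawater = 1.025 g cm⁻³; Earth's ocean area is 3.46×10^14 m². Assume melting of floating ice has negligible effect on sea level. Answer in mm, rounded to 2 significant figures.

The Lunith ice shelf is floating and already displaces its own weight of water, so its melt adds essentially nothing to sea level.
Korund: 102 Gt = 1.020×10^14 kg; dividing by ρ_w = 1.025 g cm⁻³ = 1025 kg m⁻³ gives 9.951×10^10 m³ of water.
Total added water ≈ 9.951×10^10 m³ over 3.46×10^14 m² → Δh = 2.88×10^-4 m = 0.29 mm.

≈ 0.29 mm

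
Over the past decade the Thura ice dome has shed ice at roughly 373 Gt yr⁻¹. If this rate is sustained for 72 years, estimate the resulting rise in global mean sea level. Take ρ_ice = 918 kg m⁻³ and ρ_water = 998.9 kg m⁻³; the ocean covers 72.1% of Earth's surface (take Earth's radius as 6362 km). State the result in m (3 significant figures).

Total mass lost = 373 Gt/yr × 72 yr = 2.686×10^4 Gt = 2.686×10^16 kg.
ρ_w = 998.9 kg m⁻³, so water volume = 2.686×10^16 / 998.9 = 2.689×10^13 m³.
Δh = 2.689×10^13 / 3.67×10^14 = 0.0733 m.

≈ 0.0733 m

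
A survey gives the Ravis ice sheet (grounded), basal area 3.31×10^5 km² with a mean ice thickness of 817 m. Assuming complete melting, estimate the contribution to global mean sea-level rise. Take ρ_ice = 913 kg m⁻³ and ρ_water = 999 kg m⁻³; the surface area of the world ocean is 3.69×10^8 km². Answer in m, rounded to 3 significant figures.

≈ 0.670 m

Ravis: ice volume = 3.31×10^5 km² × 817 m = 2.704×10^5 km³; 2.704×10^5 × (913/999) = 2.471×10^5 km³ of water.
Spread over 3.69×10^14 m² of ocean, Δh = 2.471×10^14 / 3.69×10^14 = 0.670 m.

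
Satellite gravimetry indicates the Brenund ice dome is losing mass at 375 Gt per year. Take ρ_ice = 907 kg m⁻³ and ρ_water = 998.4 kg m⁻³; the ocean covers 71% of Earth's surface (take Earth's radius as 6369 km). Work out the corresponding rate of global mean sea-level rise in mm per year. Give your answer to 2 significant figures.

≈ 1.0 mm/yr

ρ_w = 998.4 kg m⁻³. Annual water volume added = 375 Gt / ρ_w = 3.750×10^14 kg / 998.4 kg m⁻³ = 3.756×10^11 m³.
Δh per year = 3.756×10^11 / 3.62×10^14 = 1.04×10^-3 m = 1.0 mm.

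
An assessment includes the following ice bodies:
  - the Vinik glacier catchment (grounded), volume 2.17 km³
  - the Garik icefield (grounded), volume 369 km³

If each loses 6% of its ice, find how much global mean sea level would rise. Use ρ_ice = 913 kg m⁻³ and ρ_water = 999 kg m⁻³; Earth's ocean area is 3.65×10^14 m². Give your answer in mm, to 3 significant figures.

≈ 0.0558 mm

Vinik: 0.06 × 2.17 km³ × (913/999) = 0.1190 km³ of water.
Garik: 0.06 × 369 km³ × (913/999) = 20.23 km³ of water.
Total added water ≈ 2.035×10^10 m³ over 3.65×10^14 m² → Δh = 5.58×10^-5 m = 0.0558 mm.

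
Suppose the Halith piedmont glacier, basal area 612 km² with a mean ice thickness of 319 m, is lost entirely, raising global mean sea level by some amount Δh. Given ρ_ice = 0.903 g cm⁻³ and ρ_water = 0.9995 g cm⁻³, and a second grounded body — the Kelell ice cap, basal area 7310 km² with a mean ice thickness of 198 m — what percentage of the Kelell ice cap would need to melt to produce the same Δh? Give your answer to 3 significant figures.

≈ 13.5 %

Equal sea-level rise means equal mass of meltwater, i.e. equal mass of ice lost.
Ice mass of Halith: 1.763×10^14 kg; ice mass of Kelell: 1.307×10^15 kg.
Fraction required = 1.763×10^14 / 1.307×10^15 = 0.135 → 13.5 %.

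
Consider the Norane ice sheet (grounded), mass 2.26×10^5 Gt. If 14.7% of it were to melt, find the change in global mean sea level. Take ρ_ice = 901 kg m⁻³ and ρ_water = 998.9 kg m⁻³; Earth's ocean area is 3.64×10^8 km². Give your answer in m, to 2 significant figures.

≈ 0.091 m

Norane: 0.147 × 2.26×10^5 Gt = 3.322×10^16 kg; dividing by ρ_w = 998.9 kg m⁻³ gives 3.326×10^13 m³ of water.
Spread over 3.64×10^14 m² of ocean, Δh = 3.326×10^13 / 3.64×10^14 = 0.0914 m.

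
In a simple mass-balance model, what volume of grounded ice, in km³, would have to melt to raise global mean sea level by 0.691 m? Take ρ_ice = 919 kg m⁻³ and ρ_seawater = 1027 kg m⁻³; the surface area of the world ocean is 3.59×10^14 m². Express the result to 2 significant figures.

≈ 2.8×10^5 km³

Required water volume = Δh × A = 0.691 m × 3.59×10^14 m² = 2.481×10^14 m³ = 2.481×10^5 km³.
Ice volume = water volume × ρ_w/ρ_ice = 2.481×10^5 × 1027/919 = 2.8×10^5 km³.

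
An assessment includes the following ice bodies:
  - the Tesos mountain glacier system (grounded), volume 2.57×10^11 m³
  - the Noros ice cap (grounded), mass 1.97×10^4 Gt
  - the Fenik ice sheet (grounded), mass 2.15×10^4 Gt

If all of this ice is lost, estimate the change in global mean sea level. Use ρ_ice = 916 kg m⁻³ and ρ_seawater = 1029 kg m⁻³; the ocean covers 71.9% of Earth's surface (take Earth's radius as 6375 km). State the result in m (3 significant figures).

Tesos: 2.57×10^11 m³ × (916/1029) = 2.288×10^11 m³ of water.
Noros: 1.97×10^4 Gt = 1.970×10^16 kg; dividing by ρ_w = 1029 kg m⁻³ gives 1.914×10^13 m³ of water.
Fenik: 2.15×10^4 Gt = 2.150×10^16 kg; dividing by ρ_w = 1029 kg m⁻³ gives 2.089×10^13 m³ of water.
Total added water ≈ 4.027×10^13 m³ over 3.67×10^14 m² → Δh = 0.110 m.

≈ 0.110 m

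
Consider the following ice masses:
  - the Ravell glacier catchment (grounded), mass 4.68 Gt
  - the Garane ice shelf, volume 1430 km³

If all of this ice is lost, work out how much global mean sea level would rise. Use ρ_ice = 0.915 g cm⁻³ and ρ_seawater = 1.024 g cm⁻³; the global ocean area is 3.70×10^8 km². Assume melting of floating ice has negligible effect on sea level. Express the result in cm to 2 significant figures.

≈ 1.2×10^-3 cm

Ravell: 4.68 Gt = 4.680×10^12 kg; dividing by ρ_w = 1.024 g cm⁻³ = 1024 kg m⁻³ gives 4.570×10^9 m³ of water.
The Garane ice shelf is floating and already displaces its own weight of water, so its melt adds essentially nothing to sea level.
Total added water ≈ 4.570×10^9 m³ over 3.70×10^14 m² → Δh = 1.24×10^-5 m = 1.2×10^-3 cm.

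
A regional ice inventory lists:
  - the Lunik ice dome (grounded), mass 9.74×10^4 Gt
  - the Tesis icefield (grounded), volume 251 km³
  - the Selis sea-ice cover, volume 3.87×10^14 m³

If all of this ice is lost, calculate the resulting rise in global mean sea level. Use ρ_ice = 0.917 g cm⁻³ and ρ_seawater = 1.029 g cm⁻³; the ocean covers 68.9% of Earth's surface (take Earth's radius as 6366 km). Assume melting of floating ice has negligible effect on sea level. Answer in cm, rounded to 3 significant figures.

≈ 27.0 cm

Lunik: 9.74×10^4 Gt = 9.740×10^16 kg; dividing by ρ_w = 1.029 g cm⁻³ = 1029 kg m⁻³ gives 9.466×10^13 m³ of water.
Tesis: 251 km³ × (917/1029) = 223.7 km³ of water.
The Selis sea-ice cover is floating and already displaces its own weight of water, so its melt adds essentially nothing to sea level.
Total added water ≈ 9.488×10^13 m³ over 3.51×10^14 m² → Δh = 0.270 m = 27.0 cm.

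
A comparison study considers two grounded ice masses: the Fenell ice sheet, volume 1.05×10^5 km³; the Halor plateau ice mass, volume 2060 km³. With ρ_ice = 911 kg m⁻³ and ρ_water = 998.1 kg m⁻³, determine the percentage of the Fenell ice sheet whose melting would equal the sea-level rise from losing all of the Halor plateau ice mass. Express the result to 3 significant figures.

≈ 1.96 %

Equal sea-level rise means equal mass of meltwater, i.e. equal mass of ice lost.
Ice mass of Halor: 1.877×10^15 kg; ice mass of Fenell: 9.566×10^16 kg.
Fraction required = 1.877×10^15 / 9.566×10^16 = 0.0196 → 1.96 %.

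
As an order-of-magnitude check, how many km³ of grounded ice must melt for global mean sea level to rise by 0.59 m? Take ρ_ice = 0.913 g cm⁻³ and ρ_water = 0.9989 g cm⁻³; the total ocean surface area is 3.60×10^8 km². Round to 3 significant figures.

Required water volume = Δh × A = 0.59 m × 3.60×10^14 m² = 2.124×10^14 m³ = 2.124×10^5 km³.
Ice volume = water volume × ρ_w/ρ_ice = 2.124×10^5 × 998.9/913 = 2.32×10^5 km³.

≈ 2.32×10^5 km³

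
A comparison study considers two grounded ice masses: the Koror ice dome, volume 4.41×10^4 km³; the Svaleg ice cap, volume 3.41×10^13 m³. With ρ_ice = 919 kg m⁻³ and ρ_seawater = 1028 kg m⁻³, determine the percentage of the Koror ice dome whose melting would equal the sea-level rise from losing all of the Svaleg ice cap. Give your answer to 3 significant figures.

Equal sea-level rise means equal mass of meltwater, i.e. equal mass of ice lost.
Ice mass of Svaleg: 3.134×10^16 kg; ice mass of Koror: 4.053×10^16 kg.
Fraction required = 3.134×10^16 / 4.053×10^16 = 0.773 → 77.3 %.

≈ 77.3 %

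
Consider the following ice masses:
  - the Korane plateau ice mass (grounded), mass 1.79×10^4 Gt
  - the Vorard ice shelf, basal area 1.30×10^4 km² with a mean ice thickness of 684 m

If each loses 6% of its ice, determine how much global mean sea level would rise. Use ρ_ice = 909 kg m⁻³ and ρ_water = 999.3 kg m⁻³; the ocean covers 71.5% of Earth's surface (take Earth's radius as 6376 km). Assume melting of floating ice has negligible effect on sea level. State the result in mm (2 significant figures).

Korane: 0.06 × 1.79×10^4 Gt = 1.074×10^15 kg; dividing by ρ_w = 999.3 kg m⁻³ gives 1.075×10^12 m³ of water.
The Vorard ice shelf is floating and already displaces its own weight of water, so its melt adds essentially nothing to sea level.
Total added water ≈ 1.075×10^12 m³ over 3.65×10^14 m² → Δh = 2.94×10^-3 m = 2.9 mm.

≈ 2.9 mm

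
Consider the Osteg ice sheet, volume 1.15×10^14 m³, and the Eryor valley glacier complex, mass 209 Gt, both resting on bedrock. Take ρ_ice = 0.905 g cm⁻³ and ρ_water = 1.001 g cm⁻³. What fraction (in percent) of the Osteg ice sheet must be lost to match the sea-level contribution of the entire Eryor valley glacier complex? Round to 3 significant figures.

Equal sea-level rise means equal mass of meltwater, i.e. equal mass of ice lost.
Ice mass of Eryor: 2.090×10^14 kg; ice mass of Osteg: 1.041×10^17 kg.
Fraction required = 2.090×10^14 / 1.041×10^17 = 2.01×10^-3 → 0.201 %.

≈ 0.201 %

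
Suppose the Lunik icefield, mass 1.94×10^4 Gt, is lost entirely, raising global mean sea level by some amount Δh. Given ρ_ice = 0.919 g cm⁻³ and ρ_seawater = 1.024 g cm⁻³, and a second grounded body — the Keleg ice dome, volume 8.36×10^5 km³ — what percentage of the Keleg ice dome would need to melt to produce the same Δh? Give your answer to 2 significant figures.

Equal sea-level rise means equal mass of meltwater, i.e. equal mass of ice lost.
Ice mass of Lunik: 1.940×10^16 kg; ice mass of Keleg: 7.683×10^17 kg.
Fraction required = 1.940×10^16 / 7.683×10^17 = 0.0253 → 2.5 %.

≈ 2.5 %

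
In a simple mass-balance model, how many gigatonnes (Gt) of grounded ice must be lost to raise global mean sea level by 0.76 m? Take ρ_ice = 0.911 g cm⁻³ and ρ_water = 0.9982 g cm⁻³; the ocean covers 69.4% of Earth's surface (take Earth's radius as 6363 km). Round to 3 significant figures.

≈ 2.68×10^5 Gt

Required water volume = Δh × A = 0.76 m × 3.53×10^14 m² = 2.684×10^14 m³.
ρ_w = 0.9982 g cm⁻³ = 998.2 kg m⁻³, so the mass of water = 2.684×10^14 m³ × 998.2 kg m⁻³ = 2.679×10^17 kg = 2.68×10^5 Gt (and the same mass of ice, by conservation).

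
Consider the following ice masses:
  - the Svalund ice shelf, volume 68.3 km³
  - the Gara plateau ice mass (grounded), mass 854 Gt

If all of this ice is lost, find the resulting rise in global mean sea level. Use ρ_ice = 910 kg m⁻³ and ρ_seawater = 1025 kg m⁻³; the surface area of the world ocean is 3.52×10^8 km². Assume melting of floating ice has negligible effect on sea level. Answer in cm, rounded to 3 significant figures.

The Svalund ice shelf is floating and already displaces its own weight of water, so its melt adds essentially nothing to sea level.
Gara: 854 Gt = 8.540×10^14 kg; dividing by ρ_w = 1025 kg m⁻³ gives 8.332×10^11 m³ of water.
Total added water ≈ 8.332×10^11 m³ over 3.52×10^14 m² → Δh = 2.37×10^-3 m = 0.237 cm.

≈ 0.237 cm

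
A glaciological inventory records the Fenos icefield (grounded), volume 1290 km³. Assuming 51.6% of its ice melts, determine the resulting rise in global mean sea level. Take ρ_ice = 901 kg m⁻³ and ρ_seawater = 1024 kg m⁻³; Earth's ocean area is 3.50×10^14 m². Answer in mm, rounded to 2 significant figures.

Fenos: 0.516 × 1290 km³ × (901/1024) = 585.7 km³ of water.
Spread over 3.50×10^14 m² of ocean, Δh = 5.857×10^11 / 3.50×10^14 = 1.67×10^-3 m = 1.7 mm.

≈ 1.7 mm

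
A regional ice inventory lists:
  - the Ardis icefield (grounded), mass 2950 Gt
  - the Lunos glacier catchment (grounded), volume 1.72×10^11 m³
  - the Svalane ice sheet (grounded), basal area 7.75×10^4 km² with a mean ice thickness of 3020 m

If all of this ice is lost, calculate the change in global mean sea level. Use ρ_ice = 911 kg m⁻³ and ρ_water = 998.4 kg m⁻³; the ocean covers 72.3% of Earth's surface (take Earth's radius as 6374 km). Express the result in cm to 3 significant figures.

Ardis: 2950 Gt = 2.950×10^15 kg; dividing by ρ_w = 998.4 kg m⁻³ gives 2.955×10^12 m³ of water.
Lunos: 1.72×10^11 m³ × (911/998.4) = 1.569×10^11 m³ of water.
Svalane: ice volume = 7.75×10^4 km² × 3020 m = 2.340×10^5 km³; 2.340×10^5 × (911/998.4) = 2.136×10^5 km³ of water.
Total added water ≈ 2.167×10^14 m³ over 3.69×10^14 m² → Δh = 0.587 m = 58.7 cm.

≈ 58.7 cm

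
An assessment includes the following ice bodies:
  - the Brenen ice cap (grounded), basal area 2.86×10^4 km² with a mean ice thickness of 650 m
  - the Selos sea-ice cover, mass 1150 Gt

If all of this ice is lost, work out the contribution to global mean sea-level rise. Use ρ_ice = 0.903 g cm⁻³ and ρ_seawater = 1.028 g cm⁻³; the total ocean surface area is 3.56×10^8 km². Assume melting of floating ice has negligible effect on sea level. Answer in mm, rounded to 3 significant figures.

≈ 45.9 mm

Brenen: ice volume = 2.86×10^4 km² × 650 m = 1.859×10^4 km³; 1.859×10^4 × (903/1028) = 1.633×10^4 km³ of water.
The Selos sea-ice cover is floating and already displaces its own weight of water, so its melt adds essentially nothing to sea level.
Total added water ≈ 1.633×10^13 m³ over 3.56×10^14 m² → Δh = 0.0459 m = 45.9 mm.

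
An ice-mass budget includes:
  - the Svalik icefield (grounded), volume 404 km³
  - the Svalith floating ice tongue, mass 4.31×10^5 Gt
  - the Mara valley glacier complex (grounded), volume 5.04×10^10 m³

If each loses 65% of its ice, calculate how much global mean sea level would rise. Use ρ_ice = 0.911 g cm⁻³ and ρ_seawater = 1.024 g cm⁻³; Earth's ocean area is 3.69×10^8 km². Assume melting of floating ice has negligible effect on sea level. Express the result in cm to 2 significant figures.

Svalik: 0.65 × 404 km³ × (911/1024) = 233.6 km³ of water.
The Svalith floating ice tongue is floating and already displaces its own weight of water, so its melt adds essentially nothing to sea level.
Mara: 0.65 × 5.04×10^10 m³ × (911/1024) = 2.914×10^10 m³ of water.
Total added water ≈ 2.628×10^11 m³ over 3.69×10^14 m² → Δh = 7.12×10^-4 m = 0.071 cm.

≈ 0.071 cm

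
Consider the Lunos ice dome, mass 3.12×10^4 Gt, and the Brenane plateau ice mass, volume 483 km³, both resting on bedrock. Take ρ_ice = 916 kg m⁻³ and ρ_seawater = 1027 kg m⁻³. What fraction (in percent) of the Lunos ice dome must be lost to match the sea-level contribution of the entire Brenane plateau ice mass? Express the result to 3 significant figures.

Equal sea-level rise means equal mass of meltwater, i.e. equal mass of ice lost.
Ice mass of Brenane: 4.424×10^14 kg; ice mass of Lunos: 3.120×10^16 kg.
Fraction required = 4.424×10^14 / 3.120×10^16 = 0.0142 → 1.42 %.

≈ 1.42 %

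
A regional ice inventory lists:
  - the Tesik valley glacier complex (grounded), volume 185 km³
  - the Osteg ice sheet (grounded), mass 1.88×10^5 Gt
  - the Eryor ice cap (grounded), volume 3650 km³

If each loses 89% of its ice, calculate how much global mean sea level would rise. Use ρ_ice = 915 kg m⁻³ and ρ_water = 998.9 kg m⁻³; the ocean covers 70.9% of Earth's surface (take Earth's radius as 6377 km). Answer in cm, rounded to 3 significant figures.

Tesik: 0.89 × 185 km³ × (915/998.9) = 150.8 km³ of water.
Osteg: 0.89 × 1.88×10^5 Gt = 1.673×10^17 kg; dividing by ρ_w = 998.9 kg m⁻³ gives 1.675×10^14 m³ of water.
Eryor: 0.89 × 3650 km³ × (915/998.9) = 2976 km³ of water.
Total added water ≈ 1.706×10^14 m³ over 3.62×10^14 m² → Δh = 0.471 m = 47.1 cm.

≈ 47.1 cm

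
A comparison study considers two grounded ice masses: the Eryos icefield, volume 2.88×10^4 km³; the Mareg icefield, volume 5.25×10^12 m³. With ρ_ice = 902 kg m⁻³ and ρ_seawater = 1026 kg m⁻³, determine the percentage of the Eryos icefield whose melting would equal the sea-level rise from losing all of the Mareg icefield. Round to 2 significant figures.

Equal sea-level rise means equal mass of meltwater, i.e. equal mass of ice lost.
Ice mass of Mareg: 4.736×10^15 kg; ice mass of Eryos: 2.598×10^16 kg.
Fraction required = 4.736×10^15 / 2.598×10^16 = 0.182 → 18 %.

≈ 18 %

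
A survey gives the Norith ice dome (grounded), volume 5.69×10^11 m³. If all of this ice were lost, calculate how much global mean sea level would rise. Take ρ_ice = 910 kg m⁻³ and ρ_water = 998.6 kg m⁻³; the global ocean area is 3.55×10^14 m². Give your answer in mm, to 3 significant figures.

Norith: 5.69×10^11 m³ × (910/998.6) = 5.185×10^11 m³ of water.
Spread over 3.55×10^14 m² of ocean, Δh = 5.185×10^11 / 3.55×10^14 = 1.46×10^-3 m = 1.46 mm.

≈ 1.46 mm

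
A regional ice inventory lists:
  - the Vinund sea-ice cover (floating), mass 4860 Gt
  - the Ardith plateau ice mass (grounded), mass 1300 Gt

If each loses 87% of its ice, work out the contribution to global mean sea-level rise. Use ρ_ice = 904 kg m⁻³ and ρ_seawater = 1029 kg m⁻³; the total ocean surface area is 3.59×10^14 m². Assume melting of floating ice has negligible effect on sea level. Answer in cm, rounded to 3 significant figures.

≈ 0.306 cm

The Vinund sea-ice cover is floating and already displaces its own weight of water, so its melt adds essentially nothing to sea level.
Ardith: 0.87 × 1300 Gt = 1.131×10^15 kg; dividing by ρ_w = 1029 kg m⁻³ gives 1.099×10^12 m³ of water.
Total added water ≈ 1.099×10^12 m³ over 3.59×10^14 m² → Δh = 3.06×10^-3 m = 0.306 cm.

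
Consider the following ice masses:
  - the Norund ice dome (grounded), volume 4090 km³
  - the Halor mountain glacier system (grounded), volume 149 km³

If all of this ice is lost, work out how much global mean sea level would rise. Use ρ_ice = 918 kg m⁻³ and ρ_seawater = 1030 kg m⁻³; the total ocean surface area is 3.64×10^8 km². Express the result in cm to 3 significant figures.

Norund: 4090 km³ × (918/1030) = 3645 km³ of water.
Halor: 149 km³ × (918/1030) = 132.8 km³ of water.
Total added water ≈ 3.778×10^12 m³ over 3.64×10^14 m² → Δh = 0.0104 m = 1.04 cm.

≈ 1.04 cm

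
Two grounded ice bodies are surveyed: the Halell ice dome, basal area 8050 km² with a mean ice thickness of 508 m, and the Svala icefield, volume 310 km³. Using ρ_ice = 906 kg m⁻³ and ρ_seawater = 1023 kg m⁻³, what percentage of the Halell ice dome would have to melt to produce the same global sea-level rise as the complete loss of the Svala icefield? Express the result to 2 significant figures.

Equal sea-level rise means equal mass of meltwater, i.e. equal mass of ice lost.
Ice mass of Svala: 2.809×10^14 kg; ice mass of Halell: 3.705×10^15 kg.
Fraction required = 2.809×10^14 / 3.705×10^15 = 0.0758 → 7.6 %.

≈ 7.6 %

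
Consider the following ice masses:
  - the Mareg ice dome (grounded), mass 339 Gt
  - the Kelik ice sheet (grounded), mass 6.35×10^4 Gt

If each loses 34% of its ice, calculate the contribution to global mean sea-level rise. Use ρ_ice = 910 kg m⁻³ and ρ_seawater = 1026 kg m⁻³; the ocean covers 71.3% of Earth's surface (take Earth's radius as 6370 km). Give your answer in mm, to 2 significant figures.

Mareg: 0.34 × 339 Gt = 1.153×10^14 kg; dividing by ρ_w = 1026 kg m⁻³ gives 1.123×10^11 m³ of water.
Kelik: 0.34 × 6.35×10^4 Gt = 2.159×10^16 kg; dividing by ρ_w = 1026 kg m⁻³ gives 2.104×10^13 m³ of water.
Total added water ≈ 2.116×10^13 m³ over 3.64×10^14 m² → Δh = 0.0582 m = 58 mm.

≈ 58 mm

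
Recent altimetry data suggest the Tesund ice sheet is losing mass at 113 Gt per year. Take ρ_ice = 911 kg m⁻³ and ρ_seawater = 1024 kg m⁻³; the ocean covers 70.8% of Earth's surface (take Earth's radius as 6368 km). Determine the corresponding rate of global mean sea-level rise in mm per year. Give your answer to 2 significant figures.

ρ_w = 1024 kg m⁻³. Annual water volume added = 113 Gt / ρ_w = 1.130×10^14 kg / 1024 kg m⁻³ = 1.104×10^11 m³.
Δh per year = 1.104×10^11 / 3.61×10^14 = 3.06×10^-4 m = 0.31 mm.

≈ 0.31 mm/yr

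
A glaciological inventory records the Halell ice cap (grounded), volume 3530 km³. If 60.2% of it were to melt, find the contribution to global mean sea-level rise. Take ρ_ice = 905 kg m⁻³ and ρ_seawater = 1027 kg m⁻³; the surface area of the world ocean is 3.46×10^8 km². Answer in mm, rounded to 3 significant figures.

≈ 5.41 mm

Halell: 0.602 × 3530 km³ × (905/1027) = 1873 km³ of water.
Spread over 3.46×10^14 m² of ocean, Δh = 1.873×10^12 / 3.46×10^14 = 5.41×10^-3 m = 5.41 mm.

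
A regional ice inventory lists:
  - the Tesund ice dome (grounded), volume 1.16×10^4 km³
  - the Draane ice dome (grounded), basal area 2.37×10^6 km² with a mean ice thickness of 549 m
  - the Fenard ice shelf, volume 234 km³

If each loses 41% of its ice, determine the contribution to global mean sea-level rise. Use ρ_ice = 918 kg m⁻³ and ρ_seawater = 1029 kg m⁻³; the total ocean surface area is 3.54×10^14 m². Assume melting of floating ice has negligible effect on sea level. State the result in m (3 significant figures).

≈ 1.36 m

Tesund: 0.41 × 1.16×10^4 km³ × (918/1029) = 4243 km³ of water.
Draane: ice volume = 2.37×10^6 km² × 549 m = 1.301×10^6 km³; 0.41 × 1.301×10^6 × (918/1029) = 4.759×10^5 km³ of water.
The Fenard ice shelf is floating and already displaces its own weight of water, so its melt adds essentially nothing to sea level.
Total added water ≈ 4.802×10^14 m³ over 3.54×10^14 m² → Δh = 1.36 m.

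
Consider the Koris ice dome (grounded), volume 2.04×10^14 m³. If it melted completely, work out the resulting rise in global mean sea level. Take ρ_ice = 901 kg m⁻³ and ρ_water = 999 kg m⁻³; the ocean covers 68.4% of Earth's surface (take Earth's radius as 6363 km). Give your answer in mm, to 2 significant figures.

≈ 530 mm

Koris: 2.04×10^14 m³ × (901/999) = 1.840×10^14 m³ of water.
Spread over 3.48×10^14 m² of ocean, Δh = 1.840×10^14 / 3.48×10^14 = 0.529 m = 530 mm.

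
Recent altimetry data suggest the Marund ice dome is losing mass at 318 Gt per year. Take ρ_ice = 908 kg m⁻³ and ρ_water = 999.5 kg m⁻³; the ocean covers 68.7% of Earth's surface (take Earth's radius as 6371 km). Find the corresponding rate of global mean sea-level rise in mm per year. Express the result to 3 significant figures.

≈ 0.908 mm/yr

ρ_w = 999.5 kg m⁻³. Annual water volume added = 318 Gt / ρ_w = 3.180×10^14 kg / 999.5 kg m⁻³ = 3.182×10^11 m³.
Δh per year = 3.182×10^11 / 3.50×10^14 = 9.08×10^-4 m = 0.908 mm.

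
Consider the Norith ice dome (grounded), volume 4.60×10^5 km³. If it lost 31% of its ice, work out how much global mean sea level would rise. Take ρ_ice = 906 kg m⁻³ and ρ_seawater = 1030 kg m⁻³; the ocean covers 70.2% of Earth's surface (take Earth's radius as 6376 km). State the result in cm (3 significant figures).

≈ 35.0 cm

Norith: 0.31 × 4.60×10^5 km³ × (906/1030) = 1.254×10^5 km³ of water.
Spread over 3.59×10^14 m² of ocean, Δh = 1.254×10^14 / 3.59×10^14 = 0.350 m = 35.0 cm.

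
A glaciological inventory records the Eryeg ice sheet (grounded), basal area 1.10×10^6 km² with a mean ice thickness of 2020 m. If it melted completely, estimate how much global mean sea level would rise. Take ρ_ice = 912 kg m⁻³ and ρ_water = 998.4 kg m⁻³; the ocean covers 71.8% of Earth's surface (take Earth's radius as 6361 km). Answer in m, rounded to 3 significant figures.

Eryeg: ice volume = 1.10×10^6 km² × 2020 m = 2.222×10^6 km³; 2.222×10^6 × (912/998.4) = 2.030×10^6 km³ of water.
Spread over 3.65×10^14 m² of ocean, Δh = 2.030×10^15 / 3.65×10^14 = 5.56 m.

≈ 5.56 m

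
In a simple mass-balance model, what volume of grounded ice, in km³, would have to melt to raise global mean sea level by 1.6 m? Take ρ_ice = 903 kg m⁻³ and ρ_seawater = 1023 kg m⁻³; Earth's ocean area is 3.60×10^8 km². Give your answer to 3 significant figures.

≈ 6.53×10^5 km³

Required water volume = Δh × A = 1.6 m × 3.60×10^14 m² = 5.760×10^14 m³ = 5.760×10^5 km³.
Ice volume = water volume × ρ_w/ρ_ice = 5.760×10^5 × 1023/903 = 6.53×10^5 km³.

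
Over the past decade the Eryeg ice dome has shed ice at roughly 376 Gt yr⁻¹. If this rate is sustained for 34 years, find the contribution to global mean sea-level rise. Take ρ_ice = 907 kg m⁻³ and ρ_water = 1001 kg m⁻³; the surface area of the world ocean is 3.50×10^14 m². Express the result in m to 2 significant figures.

≈ 0.036 m

Total mass lost = 376 Gt/yr × 34 yr = 1.278×10^4 Gt = 1.278×10^16 kg.
ρ_w = 1001 kg m⁻³, so water volume = 1.278×10^16 / 1001 = 1.277×10^13 m³.
Δh = 1.277×10^13 / 3.50×10^14 = 0.0365 m.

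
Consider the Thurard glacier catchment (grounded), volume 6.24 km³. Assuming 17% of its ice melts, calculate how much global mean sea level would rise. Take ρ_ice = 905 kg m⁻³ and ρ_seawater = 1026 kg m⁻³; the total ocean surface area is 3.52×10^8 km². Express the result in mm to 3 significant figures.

≈ 2.66×10^-3 mm

Thurard: 0.17 × 6.24 km³ × (905/1026) = 0.9357 km³ of water.
Spread over 3.52×10^14 m² of ocean, Δh = 9.357×10^8 / 3.52×10^14 = 2.66×10^-6 m = 2.66×10^-3 mm.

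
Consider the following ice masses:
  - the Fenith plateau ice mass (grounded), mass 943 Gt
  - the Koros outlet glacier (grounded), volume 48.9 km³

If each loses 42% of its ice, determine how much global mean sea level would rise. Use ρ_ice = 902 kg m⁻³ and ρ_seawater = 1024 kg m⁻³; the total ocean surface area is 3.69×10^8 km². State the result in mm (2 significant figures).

Fenith: 0.42 × 943 Gt = 3.961×10^14 kg; dividing by ρ_w = 1024 kg m⁻³ gives 3.868×10^11 m³ of water.
Koros: 0.42 × 48.9 km³ × (902/1024) = 18.09 km³ of water.
Total added water ≈ 4.049×10^11 m³ over 3.69×10^14 m² → Δh = 1.10×10^-3 m = 1.1 mm.

≈ 1.1 mm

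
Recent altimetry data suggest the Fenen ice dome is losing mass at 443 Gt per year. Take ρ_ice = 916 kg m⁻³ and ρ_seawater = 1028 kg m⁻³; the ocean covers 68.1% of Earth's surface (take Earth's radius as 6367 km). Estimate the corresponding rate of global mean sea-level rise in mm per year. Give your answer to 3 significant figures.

≈ 1.24 mm/yr

ρ_w = 1028 kg m⁻³. Annual water volume added = 443 Gt / ρ_w = 4.430×10^14 kg / 1028 kg m⁻³ = 4.309×10^11 m³.
Δh per year = 4.309×10^11 / 3.47×10^14 = 1.24×10^-3 m = 1.24 mm.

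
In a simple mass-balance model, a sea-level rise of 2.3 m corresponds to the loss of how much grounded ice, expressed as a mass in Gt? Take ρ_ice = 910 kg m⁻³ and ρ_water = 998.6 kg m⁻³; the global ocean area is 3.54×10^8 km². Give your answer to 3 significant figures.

Required water volume = Δh × A = 2.3 m × 3.54×10^14 m² = 8.142×10^14 m³.
ρ_w = 998.6 kg m⁻³, so the mass of water = 8.142×10^14 m³ × 998.6 kg m⁻³ = 8.131×10^17 kg = 8.13×10^5 Gt (and the same mass of ice, by conservation).

≈ 8.13×10^5 Gt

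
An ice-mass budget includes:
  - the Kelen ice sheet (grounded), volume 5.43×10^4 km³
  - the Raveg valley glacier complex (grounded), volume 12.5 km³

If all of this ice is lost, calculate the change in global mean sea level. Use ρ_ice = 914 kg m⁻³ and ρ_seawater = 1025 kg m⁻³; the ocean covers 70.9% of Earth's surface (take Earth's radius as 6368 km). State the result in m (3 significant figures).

Kelen: 5.43×10^4 km³ × (914/1025) = 4.842×10^4 km³ of water.
Raveg: 12.5 km³ × (914/1025) = 11.15 km³ of water.
Total added water ≈ 4.843×10^13 m³ over 3.61×10^14 m² → Δh = 0.134 m.

≈ 0.134 m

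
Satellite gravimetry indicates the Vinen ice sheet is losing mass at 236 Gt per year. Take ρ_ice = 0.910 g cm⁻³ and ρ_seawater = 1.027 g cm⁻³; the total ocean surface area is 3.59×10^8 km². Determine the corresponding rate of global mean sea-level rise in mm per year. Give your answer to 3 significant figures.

ρ_w = 1.027 g cm⁻³ = 1027 kg m⁻³. Annual water volume added = 236 Gt / ρ_w = 2.360×10^14 kg / 1027 kg m⁻³ = 2.298×10^11 m³.
Δh per year = 2.298×10^11 / 3.59×10^14 = 6.40×10^-4 m = 0.640 mm.

≈ 0.640 mm/yr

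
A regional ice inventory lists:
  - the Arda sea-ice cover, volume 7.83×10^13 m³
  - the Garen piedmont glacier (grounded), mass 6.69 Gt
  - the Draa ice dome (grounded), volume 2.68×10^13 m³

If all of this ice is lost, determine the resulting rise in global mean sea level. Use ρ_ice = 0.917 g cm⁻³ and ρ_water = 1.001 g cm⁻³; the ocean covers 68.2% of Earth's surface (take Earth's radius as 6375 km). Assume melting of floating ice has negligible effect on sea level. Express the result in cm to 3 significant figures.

The Arda sea-ice cover is floating and already displaces its own weight of water, so its melt adds essentially nothing to sea level.
Garen: 6.69 Gt = 6.690×10^12 kg; dividing by ρ_w = 1.001 g cm⁻³ = 1001 kg m⁻³ gives 6.683×10^9 m³ of water.
Draa: 2.68×10^13 m³ × (917/1001) = 2.455×10^13 m³ of water.
Total added water ≈ 2.456×10^13 m³ over 3.48×10^14 m² → Δh = 0.0705 m = 7.05 cm.

≈ 7.05 cm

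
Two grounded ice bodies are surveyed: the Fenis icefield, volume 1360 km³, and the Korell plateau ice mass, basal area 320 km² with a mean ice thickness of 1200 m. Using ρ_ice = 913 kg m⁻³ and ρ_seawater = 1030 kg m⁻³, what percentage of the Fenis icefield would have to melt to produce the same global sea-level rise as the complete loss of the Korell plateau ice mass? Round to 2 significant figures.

Equal sea-level rise means equal mass of meltwater, i.e. equal mass of ice lost.
Ice mass of Korell: 3.506×10^14 kg; ice mass of Fenis: 1.242×10^15 kg.
Fraction required = 3.506×10^14 / 1.242×10^15 = 0.282 → 28 %.

≈ 28 %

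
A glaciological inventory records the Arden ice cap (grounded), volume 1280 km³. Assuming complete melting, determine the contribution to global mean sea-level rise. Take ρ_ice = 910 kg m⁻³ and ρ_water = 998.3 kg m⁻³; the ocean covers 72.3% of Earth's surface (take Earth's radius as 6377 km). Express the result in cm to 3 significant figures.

≈ 0.316 cm

Arden: 1280 km³ × (910/998.3) = 1167 km³ of water.
Spread over 3.69×10^14 m² of ocean, Δh = 1.167×10^12 / 3.69×10^14 = 3.16×10^-3 m = 0.316 cm.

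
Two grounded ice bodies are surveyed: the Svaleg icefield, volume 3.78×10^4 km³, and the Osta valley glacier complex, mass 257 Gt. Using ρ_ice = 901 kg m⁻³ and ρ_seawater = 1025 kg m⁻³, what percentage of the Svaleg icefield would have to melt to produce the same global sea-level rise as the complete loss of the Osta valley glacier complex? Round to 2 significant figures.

Equal sea-level rise means equal mass of meltwater, i.e. equal mass of ice lost.
Ice mass of Osta: 2.570×10^14 kg; ice mass of Svaleg: 3.406×10^16 kg.
Fraction required = 2.570×10^14 / 3.406×10^16 = 7.55×10^-3 → 0.75 %.

≈ 0.75 %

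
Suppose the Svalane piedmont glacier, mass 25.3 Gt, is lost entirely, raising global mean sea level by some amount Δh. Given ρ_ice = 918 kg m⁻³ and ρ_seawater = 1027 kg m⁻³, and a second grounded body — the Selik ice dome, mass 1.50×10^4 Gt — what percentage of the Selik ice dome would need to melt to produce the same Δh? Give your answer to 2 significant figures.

≈ 0.17 %

Equal sea-level rise means equal mass of meltwater, i.e. equal mass of ice lost.
Ice mass of Svalane: 2.530×10^13 kg; ice mass of Selik: 1.500×10^16 kg.
Fraction required = 2.530×10^13 / 1.500×10^16 = 1.69×10^-3 → 0.17 %.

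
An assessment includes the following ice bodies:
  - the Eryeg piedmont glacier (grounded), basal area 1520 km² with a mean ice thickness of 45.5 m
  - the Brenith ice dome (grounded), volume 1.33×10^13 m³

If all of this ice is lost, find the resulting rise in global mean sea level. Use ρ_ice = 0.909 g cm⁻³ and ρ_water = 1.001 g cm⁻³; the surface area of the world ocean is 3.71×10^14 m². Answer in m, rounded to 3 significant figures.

≈ 0.0327 m

Eryeg: ice volume = 1520 km² × 45.5 m = 69.16 km³; 69.16 × (909/1001) = 62.80 km³ of water.
Brenith: 1.33×10^13 m³ × (909/1001) = 1.208×10^13 m³ of water.
Total added water ≈ 1.214×10^13 m³ over 3.71×10^14 m² → Δh = 0.0327 m.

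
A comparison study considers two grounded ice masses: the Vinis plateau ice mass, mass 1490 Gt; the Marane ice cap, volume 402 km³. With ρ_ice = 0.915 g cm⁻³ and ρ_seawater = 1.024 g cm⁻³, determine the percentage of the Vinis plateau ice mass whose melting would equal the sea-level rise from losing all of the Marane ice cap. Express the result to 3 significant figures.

≈ 24.7 %

Equal sea-level rise means equal mass of meltwater, i.e. equal mass of ice lost.
Ice mass of Marane: 3.678×10^14 kg; ice mass of Vinis: 1.490×10^15 kg.
Fraction required = 3.678×10^14 / 1.490×10^15 = 0.247 → 24.7 %.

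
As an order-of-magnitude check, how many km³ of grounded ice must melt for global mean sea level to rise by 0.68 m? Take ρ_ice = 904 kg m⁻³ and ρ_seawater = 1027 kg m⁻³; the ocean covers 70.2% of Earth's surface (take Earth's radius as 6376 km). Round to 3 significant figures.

≈ 2.77×10^5 km³

Required water volume = Δh × A = 0.68 m × 3.59×10^14 m² = 2.439×10^14 m³ = 2.439×10^5 km³.
Ice volume = water volume × ρ_w/ρ_ice = 2.439×10^5 × 1027/904 = 2.77×10^5 km³.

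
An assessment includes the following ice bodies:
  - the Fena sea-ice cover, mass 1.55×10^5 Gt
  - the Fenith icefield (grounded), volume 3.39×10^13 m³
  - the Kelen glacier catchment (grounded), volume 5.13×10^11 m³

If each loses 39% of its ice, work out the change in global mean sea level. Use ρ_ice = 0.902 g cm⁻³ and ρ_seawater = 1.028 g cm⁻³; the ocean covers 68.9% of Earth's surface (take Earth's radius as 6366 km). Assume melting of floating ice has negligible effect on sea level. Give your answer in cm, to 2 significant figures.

≈ 3.4 cm

The Fena sea-ice cover is floating and already displaces its own weight of water, so its melt adds essentially nothing to sea level.
Fenith: 0.39 × 3.39×10^13 m³ × (902/1028) = 1.160×10^13 m³ of water.
Kelen: 0.39 × 5.13×10^11 m³ × (902/1028) = 1.755×10^11 m³ of water.
Total added water ≈ 1.178×10^13 m³ over 3.51×10^14 m² → Δh = 0.0336 m = 3.4 cm.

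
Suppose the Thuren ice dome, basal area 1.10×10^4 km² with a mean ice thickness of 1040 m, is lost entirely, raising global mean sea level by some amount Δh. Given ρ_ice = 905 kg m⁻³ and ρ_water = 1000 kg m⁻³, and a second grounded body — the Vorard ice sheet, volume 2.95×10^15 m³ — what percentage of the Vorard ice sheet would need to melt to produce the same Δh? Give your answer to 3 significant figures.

Equal sea-level rise means equal mass of meltwater, i.e. equal mass of ice lost.
Ice mass of Thuren: 1.035×10^16 kg; ice mass of Vorard: 2.670×10^18 kg.
Fraction required = 1.035×10^16 / 2.670×10^18 = 3.88×10^-3 → 0.388 %.

≈ 0.388 %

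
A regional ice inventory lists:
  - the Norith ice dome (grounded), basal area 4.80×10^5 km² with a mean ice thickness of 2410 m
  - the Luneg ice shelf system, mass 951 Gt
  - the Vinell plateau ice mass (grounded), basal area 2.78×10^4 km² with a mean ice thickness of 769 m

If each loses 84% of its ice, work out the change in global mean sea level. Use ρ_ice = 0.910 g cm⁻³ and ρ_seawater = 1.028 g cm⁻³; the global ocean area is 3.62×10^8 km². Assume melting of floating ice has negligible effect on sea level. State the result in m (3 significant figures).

≈ 2.42 m

Norith: ice volume = 4.80×10^5 km² × 2410 m = 1.157×10^6 km³; 0.84 × 1.157×10^6 × (910/1028) = 8.602×10^5 km³ of water.
The Luneg ice shelf system is floating and already displaces its own weight of water, so its melt adds essentially nothing to sea level.
Vinell: ice volume = 2.78×10^4 km² × 769 m = 2.138×10^4 km³; 0.84 × 2.138×10^4 × (910/1028) = 1.590×10^4 km³ of water.
Total added water ≈ 8.761×10^14 m³ over 3.62×10^14 m² → Δh = 2.42 m.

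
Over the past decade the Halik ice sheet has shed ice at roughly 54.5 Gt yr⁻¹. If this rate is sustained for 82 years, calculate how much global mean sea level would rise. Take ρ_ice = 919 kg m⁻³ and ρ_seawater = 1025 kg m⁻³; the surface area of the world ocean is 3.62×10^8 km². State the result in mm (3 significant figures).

Total mass lost = 54.5 Gt/yr × 82 yr = 4469 Gt = 4.469×10^15 kg.
ρ_w = 1025 kg m⁻³, so water volume = 4.469×10^15 / 1025 = 4.360×10^12 m³.
Δh = 4.360×10^12 / 3.62×10^14 = 0.0120 m = 12.0 mm.

≈ 12.0 mm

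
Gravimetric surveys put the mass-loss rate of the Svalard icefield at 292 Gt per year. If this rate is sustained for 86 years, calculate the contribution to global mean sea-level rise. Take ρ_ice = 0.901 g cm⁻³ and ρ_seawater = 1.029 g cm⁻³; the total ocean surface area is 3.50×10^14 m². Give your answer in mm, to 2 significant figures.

≈ 70 mm

Total mass lost = 292 Gt/yr × 86 yr = 2.511×10^4 Gt = 2.511×10^16 kg.
ρ_w = 1.029 g cm⁻³ = 1029 kg m⁻³, so water volume = 2.511×10^16 / 1029 = 2.440×10^13 m³.
Δh = 2.440×10^13 / 3.50×10^14 = 0.0697 m = 70 mm.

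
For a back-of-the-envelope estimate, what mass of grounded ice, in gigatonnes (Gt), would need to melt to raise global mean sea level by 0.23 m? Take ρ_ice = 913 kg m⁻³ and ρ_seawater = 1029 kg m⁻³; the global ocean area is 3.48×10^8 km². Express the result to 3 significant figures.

≈ 8.24×10^4 Gt

Required water volume = Δh × A = 0.23 m × 3.48×10^14 m² = 8.004×10^13 m³.
ρ_w = 1029 kg m⁻³, so the mass of water = 8.004×10^13 m³ × 1029 kg m⁻³ = 8.236×10^16 kg = 8.24×10^4 Gt (and the same mass of ice, by conservation).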